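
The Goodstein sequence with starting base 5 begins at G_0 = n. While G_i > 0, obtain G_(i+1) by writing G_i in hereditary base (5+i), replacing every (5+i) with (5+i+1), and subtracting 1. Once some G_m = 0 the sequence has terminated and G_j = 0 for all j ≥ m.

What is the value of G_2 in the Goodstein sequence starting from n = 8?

8

i=0: 8 = 5 + 3 (b=5); 5→6: 6 + 3 = 9; 9−1 = 8
i=1: 8 = 6 + 2 (b=6); 6→7: 7 + 2 = 9; 9−1 = 8
i=2: 8 = 7 + 1 (b=7); 7→8: 8 + 1 = 9; 9−1 = 8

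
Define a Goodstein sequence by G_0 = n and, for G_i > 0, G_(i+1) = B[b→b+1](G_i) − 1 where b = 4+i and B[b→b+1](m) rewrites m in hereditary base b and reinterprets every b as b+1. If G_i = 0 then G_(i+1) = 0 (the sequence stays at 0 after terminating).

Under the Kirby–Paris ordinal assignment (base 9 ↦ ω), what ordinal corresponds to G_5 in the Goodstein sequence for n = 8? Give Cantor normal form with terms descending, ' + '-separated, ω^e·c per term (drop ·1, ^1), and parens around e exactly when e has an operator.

ω

base 4: 8 = 2·4; at 5: 2·5 = 10; next = 9
base 5: 9 = 5 + 4; at 6: 6 + 4 = 10; next = 9
base 6: 9 = 6 + 3; at 7: 7 + 3 = 10; next = 9
base 7: 9 = 7 + 2; at 8: 8 + 2 = 10; next = 9
base 8: 9 = 8 + 1; at 9: 9 + 1 = 10; next = 9
base 9: 9 = 9; at 10: 10 = 10; next = 9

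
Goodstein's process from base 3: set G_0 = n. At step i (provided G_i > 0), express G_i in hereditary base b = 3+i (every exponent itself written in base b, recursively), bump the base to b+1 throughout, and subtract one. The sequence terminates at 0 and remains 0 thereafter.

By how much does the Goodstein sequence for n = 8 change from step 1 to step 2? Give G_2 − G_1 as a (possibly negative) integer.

G_0=8  [base 3] 2·3 + 2  →[3↦4]→  2·4 + 2 = 10  −1 ⇒ G_1=9
G_1=9  [base 4] 2·4 + 1  →[4↦5]→  2·5 + 1 = 11  −1 ⇒ G_2=10

1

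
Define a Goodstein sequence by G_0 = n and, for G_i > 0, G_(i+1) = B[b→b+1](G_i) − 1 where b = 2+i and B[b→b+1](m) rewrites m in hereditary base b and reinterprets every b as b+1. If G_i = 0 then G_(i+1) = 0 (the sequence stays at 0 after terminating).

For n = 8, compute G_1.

[0] 8 ≡ 2^(2 + 1) (base 2). Lift 3: 81. −1: 80.
[1] 80 ≡ 2·3^3 + 2·3^2 + 2·3 + 2 (base 3). Lift 4: 554. −1: 553.

80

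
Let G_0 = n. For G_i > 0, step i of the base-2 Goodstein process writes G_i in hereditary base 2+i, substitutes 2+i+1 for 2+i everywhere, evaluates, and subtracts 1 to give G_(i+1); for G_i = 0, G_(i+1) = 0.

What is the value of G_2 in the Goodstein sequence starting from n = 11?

1027

(0) 11|_2 = 2^(2 + 1) + 2 + 1 ↦ 3^(3 + 1) + 3 + 1|_3 = 85 ⇒ 84
(1) 84|_3 = 3^(3 + 1) + 3 ↦ 4^(4 + 1) + 4|_4 = 1028 ⇒ 1027
(2) 1027|_4 = 4^(4 + 1) + 3 ↦ 5^(5 + 1) + 3|_5 = 15628 ⇒ 15627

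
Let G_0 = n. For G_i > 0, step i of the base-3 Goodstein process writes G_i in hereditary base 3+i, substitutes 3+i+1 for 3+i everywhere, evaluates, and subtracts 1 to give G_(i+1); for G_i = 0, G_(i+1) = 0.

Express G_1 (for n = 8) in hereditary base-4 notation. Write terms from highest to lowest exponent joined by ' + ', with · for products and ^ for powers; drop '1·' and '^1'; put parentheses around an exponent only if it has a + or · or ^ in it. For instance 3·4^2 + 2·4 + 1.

2·4 + 1

8 —HB3→ 2·3 + 2 —bump→ 2·4 + 2 = 10 —(−1)→ 9
9 —HB4→ 2·4 + 1 —bump→ 2·5 + 1 = 11 —(−1)→ 10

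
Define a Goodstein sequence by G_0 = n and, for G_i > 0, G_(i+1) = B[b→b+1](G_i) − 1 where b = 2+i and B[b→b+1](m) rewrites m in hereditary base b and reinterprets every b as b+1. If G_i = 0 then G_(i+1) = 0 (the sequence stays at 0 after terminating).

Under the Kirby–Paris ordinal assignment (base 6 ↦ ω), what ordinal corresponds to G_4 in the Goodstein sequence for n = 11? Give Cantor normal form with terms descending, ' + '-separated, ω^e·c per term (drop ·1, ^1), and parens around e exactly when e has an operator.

ω^(ω + 1) + 1

11 —HB2→ 2^(2 + 1) + 2 + 1 —bump→ 3^(3 + 1) + 3 + 1 = 85 —(−1)→ 84
84 —HB3→ 3^(3 + 1) + 3 —bump→ 4^(4 + 1) + 4 = 1028 —(−1)→ 1027
1027 —HB4→ 4^(4 + 1) + 3 —bump→ 5^(5 + 1) + 3 = 15628 —(−1)→ 15627
15627 —HB5→ 5^(5 + 1) + 2 —bump→ 6^(6 + 1) + 2 = 279938 —(−1)→ 279937
279937 —HB6→ 6^(6 + 1) + 1 —bump→ 7^(7 + 1) + 1 = 5764802 —(−1)→ 5764801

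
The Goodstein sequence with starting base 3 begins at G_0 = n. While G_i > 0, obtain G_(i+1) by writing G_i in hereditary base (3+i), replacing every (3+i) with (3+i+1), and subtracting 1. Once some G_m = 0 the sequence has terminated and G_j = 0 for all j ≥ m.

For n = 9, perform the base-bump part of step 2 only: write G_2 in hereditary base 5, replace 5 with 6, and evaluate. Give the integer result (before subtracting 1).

G_0=9  [base 3] 3^2  →[3↦4]→  4^2 = 16  −1 ⇒ G_1=15
G_1=15  [base 4] 3·4 + 3  →[4↦5]→  3·5 + 3 = 18  −1 ⇒ G_2=17
G_2=17  [base 5] 3·5 + 2  →[5↦6]→  3·6 + 2 = 20  −1 ⇒ G_3=19

20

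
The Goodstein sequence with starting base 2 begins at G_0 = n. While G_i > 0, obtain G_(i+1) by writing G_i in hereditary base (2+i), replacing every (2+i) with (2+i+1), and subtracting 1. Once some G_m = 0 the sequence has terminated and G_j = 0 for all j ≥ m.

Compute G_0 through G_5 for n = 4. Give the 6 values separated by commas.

4, 26, 41, 60, 83, 109

[0] 4 ≡ 2^2 (base 2). Lift 3: 27. −1: 26.
[1] 26 ≡ 2·3^2 + 2·3 + 2 (base 3). Lift 4: 42. −1: 41.
[2] 41 ≡ 2·4^2 + 2·4 + 1 (base 4). Lift 5: 61. −1: 60.
[3] 60 ≡ 2·5^2 + 2·5 (base 5). Lift 6: 84. −1: 83.
[4] 83 ≡ 2·6^2 + 6 + 5 (base 6). Lift 7: 110. −1: 109.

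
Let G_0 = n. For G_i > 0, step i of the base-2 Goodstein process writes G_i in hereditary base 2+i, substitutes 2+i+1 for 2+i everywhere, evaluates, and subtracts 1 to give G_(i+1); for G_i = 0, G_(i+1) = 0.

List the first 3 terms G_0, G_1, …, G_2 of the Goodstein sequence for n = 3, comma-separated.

[0] 3 ≡ 2 + 1 (base 2). Lift 3: 4. −1: 3.
[1] 3 ≡ 3 (base 3). Lift 4: 4. −1: 3.

3, 3, 3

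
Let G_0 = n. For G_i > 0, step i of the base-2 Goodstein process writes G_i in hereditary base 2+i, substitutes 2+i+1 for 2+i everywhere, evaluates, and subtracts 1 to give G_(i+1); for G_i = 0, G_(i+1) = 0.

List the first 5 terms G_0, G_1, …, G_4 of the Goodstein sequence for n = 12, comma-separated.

12, 107, 1065, 15685, 280019

(0) 12|_2 = 2^(2 + 1) + 2^2 ↦ 3^(3 + 1) + 3^3|_3 = 108 ⇒ 107
(1) 107|_3 = 3^(3 + 1) + 2·3^2 + 2·3 + 2 ↦ 4^(4 + 1) + 2·4^2 + 2·4 + 2|_4 = 1066 ⇒ 1065
(2) 1065|_4 = 4^(4 + 1) + 2·4^2 + 2·4 + 1 ↦ 5^(5 + 1) + 2·5^2 + 2·5 + 1|_5 = 15686 ⇒ 15685
(3) 15685|_5 = 5^(5 + 1) + 2·5^2 + 2·5 ↦ 6^(6 + 1) + 2·6^2 + 2·6|_6 = 280020 ⇒ 280019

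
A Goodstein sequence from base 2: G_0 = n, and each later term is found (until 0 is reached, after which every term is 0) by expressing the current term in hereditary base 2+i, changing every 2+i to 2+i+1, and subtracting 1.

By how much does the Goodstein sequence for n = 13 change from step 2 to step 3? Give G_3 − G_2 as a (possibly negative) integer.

14813

13 —HB2→ 2^(2 + 1) + 2^2 + 1 —bump→ 3^(3 + 1) + 3^3 + 1 = 109 —(−1)→ 108
108 —HB3→ 3^(3 + 1) + 3^3 —bump→ 4^(4 + 1) + 4^4 = 1280 —(−1)→ 1279
1279 —HB4→ 4^(4 + 1) + 3·4^3 + 3·4^2 + 3·4 + 3 —bump→ 5^(5 + 1) + 3·5^3 + 3·5^2 + 3·5 + 3 = 16093 —(−1)→ 16092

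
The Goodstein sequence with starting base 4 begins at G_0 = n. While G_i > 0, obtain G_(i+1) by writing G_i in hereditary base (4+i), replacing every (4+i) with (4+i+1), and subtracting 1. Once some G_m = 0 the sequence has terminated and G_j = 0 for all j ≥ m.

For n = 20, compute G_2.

39

G_0 = 20. HB_4(20) = 4^2 + 4. Bump = 30. G_1 = 29.
G_1 = 29. HB_5(29) = 5^2 + 4. Bump = 40. G_2 = 39.
G_2 = 39. HB_6(39) = 6^2 + 3. Bump = 52. G_3 = 51.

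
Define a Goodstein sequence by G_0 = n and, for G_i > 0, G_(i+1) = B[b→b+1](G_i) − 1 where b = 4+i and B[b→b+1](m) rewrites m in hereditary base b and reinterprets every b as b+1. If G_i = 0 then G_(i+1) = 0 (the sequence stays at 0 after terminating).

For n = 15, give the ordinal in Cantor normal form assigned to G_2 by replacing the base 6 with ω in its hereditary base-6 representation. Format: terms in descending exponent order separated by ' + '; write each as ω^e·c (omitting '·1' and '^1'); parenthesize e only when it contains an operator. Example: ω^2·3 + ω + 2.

base 4: 15 = 3·4 + 3; at 5: 3·5 + 3 = 18; next = 17
base 5: 17 = 3·5 + 2; at 6: 3·6 + 2 = 20; next = 19
base 6: 19 = 3·6 + 1; at 7: 3·7 + 1 = 22; next = 21

ω·3 + 1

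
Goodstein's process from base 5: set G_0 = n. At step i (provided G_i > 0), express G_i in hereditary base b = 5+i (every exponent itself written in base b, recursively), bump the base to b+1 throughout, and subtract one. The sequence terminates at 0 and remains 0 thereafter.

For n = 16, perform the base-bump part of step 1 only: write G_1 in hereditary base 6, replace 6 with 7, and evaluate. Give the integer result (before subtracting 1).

G_0 = 16. HB_5(16) = 3·5 + 1. Bump = 19. G_1 = 18.
G_1 = 18. HB_6(18) = 3·6. Bump = 21. G_2 = 20.

21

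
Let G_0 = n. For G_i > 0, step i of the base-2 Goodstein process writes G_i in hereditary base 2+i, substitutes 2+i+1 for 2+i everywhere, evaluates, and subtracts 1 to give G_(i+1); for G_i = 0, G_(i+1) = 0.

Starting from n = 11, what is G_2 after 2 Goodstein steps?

G_0 = 11. HB_2(11) = 2^(2 + 1) + 2 + 1. Bump = 85. G_1 = 84.
G_1 = 84. HB_3(84) = 3^(3 + 1) + 3. Bump = 1028. G_2 = 1027.
G_2 = 1027. HB_4(1027) = 4^(4 + 1) + 3. Bump = 15628. G_3 = 15627.

1027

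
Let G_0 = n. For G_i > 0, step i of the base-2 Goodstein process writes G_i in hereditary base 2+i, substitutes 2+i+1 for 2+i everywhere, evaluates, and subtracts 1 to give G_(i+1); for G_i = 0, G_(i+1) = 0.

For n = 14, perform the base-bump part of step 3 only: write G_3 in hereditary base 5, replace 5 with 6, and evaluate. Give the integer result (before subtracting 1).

(0) 14|_2 = 2^(2 + 1) + 2^2 + 2 ↦ 3^(3 + 1) + 3^3 + 3|_3 = 111 ⇒ 110
(1) 110|_3 = 3^(3 + 1) + 3^3 + 2 ↦ 4^(4 + 1) + 4^4 + 2|_4 = 1282 ⇒ 1281
(2) 1281|_4 = 4^(4 + 1) + 4^4 + 1 ↦ 5^(5 + 1) + 5^5 + 1|_5 = 18751 ⇒ 18750
(3) 18750|_5 = 5^(5 + 1) + 5^5 ↦ 6^(6 + 1) + 6^6|_6 = 326592 ⇒ 326591

326592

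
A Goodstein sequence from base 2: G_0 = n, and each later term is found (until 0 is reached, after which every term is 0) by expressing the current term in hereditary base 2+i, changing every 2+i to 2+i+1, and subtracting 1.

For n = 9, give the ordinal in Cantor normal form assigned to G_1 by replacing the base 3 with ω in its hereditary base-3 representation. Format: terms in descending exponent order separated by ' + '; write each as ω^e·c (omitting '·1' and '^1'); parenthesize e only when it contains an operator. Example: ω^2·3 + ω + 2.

ω^(ω + 1)

step 0: 9 = 2^(2 + 1) + 1; sub 3 for 2: 3^(3 + 1) + 1; = 82; G_1 = 82−1 = 81
step 1: 81 = 3^(3 + 1); sub 4 for 3: 4^(4 + 1); = 1024; G_2 = 1024−1 = 1023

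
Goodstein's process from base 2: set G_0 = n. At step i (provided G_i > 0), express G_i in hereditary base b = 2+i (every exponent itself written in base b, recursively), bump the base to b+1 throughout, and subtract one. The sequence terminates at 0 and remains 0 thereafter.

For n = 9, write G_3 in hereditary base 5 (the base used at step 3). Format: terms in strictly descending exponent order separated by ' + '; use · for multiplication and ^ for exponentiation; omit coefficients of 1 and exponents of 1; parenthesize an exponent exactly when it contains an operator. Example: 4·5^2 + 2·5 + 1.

3·5^5 + 3·5^3 + 3·5^2 + 3·5 + 2

(0) 9|_2 = 2^(2 + 1) + 1 ↦ 3^(3 + 1) + 1|_3 = 82 ⇒ 81
(1) 81|_3 = 3^(3 + 1) ↦ 4^(4 + 1)|_4 = 1024 ⇒ 1023
(2) 1023|_4 = 3·4^4 + 3·4^3 + 3·4^2 + 3·4 + 3 ↦ 3·5^5 + 3·5^3 + 3·5^2 + 3·5 + 3|_5 = 9843 ⇒ 9842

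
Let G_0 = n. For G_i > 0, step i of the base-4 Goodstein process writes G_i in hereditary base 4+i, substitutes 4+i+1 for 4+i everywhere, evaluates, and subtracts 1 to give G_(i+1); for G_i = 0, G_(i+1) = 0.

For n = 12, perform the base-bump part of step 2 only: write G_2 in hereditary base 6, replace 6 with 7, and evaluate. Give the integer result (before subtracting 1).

17

[0] 12 ≡ 3·4 (base 4). Lift 5: 15. −1: 14.
[1] 14 ≡ 2·5 + 4 (base 5). Lift 6: 16. −1: 15.
[2] 15 ≡ 2·6 + 3 (base 6). Lift 7: 17. −1: 16.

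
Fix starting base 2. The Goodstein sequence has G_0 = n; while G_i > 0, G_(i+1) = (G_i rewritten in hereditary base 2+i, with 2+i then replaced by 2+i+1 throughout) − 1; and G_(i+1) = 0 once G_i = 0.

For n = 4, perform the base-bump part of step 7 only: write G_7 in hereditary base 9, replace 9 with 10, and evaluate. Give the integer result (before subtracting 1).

212

base 2: 4 = 2^2; at 3: 3^3 = 27; next = 26
base 3: 26 = 2·3^2 + 2·3 + 2; at 4: 2·4^2 + 2·4 + 2 = 42; next = 41
base 4: 41 = 2·4^2 + 2·4 + 1; at 5: 2·5^2 + 2·5 + 1 = 61; next = 60
base 5: 60 = 2·5^2 + 2·5; at 6: 2·6^2 + 2·6 = 84; next = 83
base 6: 83 = 2·6^2 + 6 + 5; at 7: 2·7^2 + 7 + 5 = 110; next = 109
base 7: 109 = 2·7^2 + 7 + 4; at 8: 2·8^2 + 8 + 4 = 140; next = 139
base 8: 139 = 2·8^2 + 8 + 3; at 9: 2·9^2 + 9 + 3 = 174; next = 173
base 9: 173 = 2·9^2 + 9 + 2; at 10: 2·10^2 + 10 + 2 = 212; next = 211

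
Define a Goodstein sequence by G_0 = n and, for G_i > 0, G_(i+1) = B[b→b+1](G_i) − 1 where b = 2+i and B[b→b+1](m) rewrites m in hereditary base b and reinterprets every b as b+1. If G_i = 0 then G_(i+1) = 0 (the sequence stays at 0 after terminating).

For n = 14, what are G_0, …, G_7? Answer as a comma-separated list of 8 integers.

14, 110, 1281, 18750, 326591, 5862840, 134404971, 3487116548

G_0=14  [base 2] 2^(2 + 1) + 2^2 + 2  →[2↦3]→  3^(3 + 1) + 3^3 + 3 = 111  −1 ⇒ G_1=110
G_1=110  [base 3] 3^(3 + 1) + 3^3 + 2  →[3↦4]→  4^(4 + 1) + 4^4 + 2 = 1282  −1 ⇒ G_2=1281
G_2=1281  [base 4] 4^(4 + 1) + 4^4 + 1  →[4↦5]→  5^(5 + 1) + 5^5 + 1 = 18751  −1 ⇒ G_3=18750
G_3=18750  [base 5] 5^(5 + 1) + 5^5  →[5↦6]→  6^(6 + 1) + 6^6 = 326592  −1 ⇒ G_4=326591
G_4=326591  [base 6] 6^(6 + 1) + 5·6^5 + 5·6^4 + 5·6^3 + 5·6^2 + 5·6 + 5  →[6↦7]→  7^(7 + 1) + 5·7^5 + 5·7^4 + 5·7^3 + 5·7^2 + 5·7 + 5 = 5862841  −1 ⇒ G_5=5862840
G_5=5862840  [base 7] 7^(7 + 1) + 5·7^5 + 5·7^4 + 5·7^3 + 5·7^2 + 5·7 + 4  →[7↦8]→  8^(8 + 1) + 5·8^5 + 5·8^4 + 5·8^3 + 5·8^2 + 5·8 + 4 = 134404972  −1 ⇒ G_6=134404971
G_6=134404971  [base 8] 8^(8 + 1) + 5·8^5 + 5·8^4 + 5·8^3 + 5·8^2 + 5·8 + 3  →[8↦9]→  9^(9 + 1) + 5·9^5 + 5·9^4 + 5·9^3 + 5·9^2 + 5·9 + 3 = 3487116549  −1 ⇒ G_7=3487116548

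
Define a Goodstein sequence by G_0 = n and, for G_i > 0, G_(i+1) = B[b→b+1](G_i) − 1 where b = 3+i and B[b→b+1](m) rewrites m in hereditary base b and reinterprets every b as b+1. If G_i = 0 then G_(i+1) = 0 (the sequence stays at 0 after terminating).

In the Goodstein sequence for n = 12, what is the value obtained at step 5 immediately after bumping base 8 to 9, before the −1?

70

[0] 12 ≡ 3^2 + 3 (base 3). Lift 4: 20. −1: 19.
[1] 19 ≡ 4^2 + 3 (base 4). Lift 5: 28. −1: 27.
[2] 27 ≡ 5^2 + 2 (base 5). Lift 6: 38. −1: 37.
[3] 37 ≡ 6^2 + 1 (base 6). Lift 7: 50. −1: 49.
[4] 49 ≡ 7^2 (base 7). Lift 8: 64. −1: 63.
[5] 63 ≡ 7·8 + 7 (base 8). Lift 9: 70. −1: 69.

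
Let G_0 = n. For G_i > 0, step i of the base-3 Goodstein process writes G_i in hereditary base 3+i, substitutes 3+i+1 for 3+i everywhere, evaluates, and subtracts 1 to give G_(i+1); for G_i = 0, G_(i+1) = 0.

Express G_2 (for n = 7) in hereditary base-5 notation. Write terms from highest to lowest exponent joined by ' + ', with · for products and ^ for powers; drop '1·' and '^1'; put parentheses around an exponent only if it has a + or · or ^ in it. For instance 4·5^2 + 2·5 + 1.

5 + 4

G_0=7  [base 3] 2·3 + 1  →[3↦4]→  2·4 + 1 = 9  −1 ⇒ G_1=8
G_1=8  [base 4] 2·4  →[4↦5]→  2·5 = 10  −1 ⇒ G_2=9
G_2=9  [base 5] 5 + 4  →[5↦6]→  6 + 4 = 10  −1 ⇒ G_3=9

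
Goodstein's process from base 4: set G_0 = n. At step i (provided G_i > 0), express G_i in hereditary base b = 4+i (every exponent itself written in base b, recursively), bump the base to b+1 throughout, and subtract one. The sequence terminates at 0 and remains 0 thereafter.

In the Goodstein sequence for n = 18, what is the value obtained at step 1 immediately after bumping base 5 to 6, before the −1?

step 0: 18 = 4^2 + 2; sub 5 for 4: 5^2 + 2; = 27; G_1 = 27−1 = 26
step 1: 26 = 5^2 + 1; sub 6 for 5: 6^2 + 1; = 37; G_2 = 37−1 = 36

37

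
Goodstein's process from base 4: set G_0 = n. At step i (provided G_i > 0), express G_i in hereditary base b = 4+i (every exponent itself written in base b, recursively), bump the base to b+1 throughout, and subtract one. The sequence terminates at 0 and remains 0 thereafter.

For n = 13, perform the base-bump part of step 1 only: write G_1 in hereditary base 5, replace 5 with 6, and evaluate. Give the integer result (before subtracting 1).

i=0: 13 = 3·4 + 1 (b=4); 4→5: 3·5 + 1 = 16; 16−1 = 15
i=1: 15 = 3·5 (b=5); 5→6: 3·6 = 18; 18−1 = 17

18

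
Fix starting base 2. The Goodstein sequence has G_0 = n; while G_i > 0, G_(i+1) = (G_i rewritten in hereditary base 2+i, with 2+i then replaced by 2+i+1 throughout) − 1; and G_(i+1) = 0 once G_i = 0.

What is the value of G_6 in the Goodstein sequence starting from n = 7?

step 0: 7 = 2^2 + 2 + 1; sub 3 for 2: 3^3 + 3 + 1; = 31; G_1 = 31−1 = 30
step 1: 30 = 3^3 + 3; sub 4 for 3: 4^4 + 4; = 260; G_2 = 260−1 = 259
step 2: 259 = 4^4 + 3; sub 5 for 4: 5^5 + 3; = 3128; G_3 = 3128−1 = 3127
step 3: 3127 = 5^5 + 2; sub 6 for 5: 6^6 + 2; = 46658; G_4 = 46658−1 = 46657
step 4: 46657 = 6^6 + 1; sub 7 for 6: 7^7 + 1; = 823544; G_5 = 823544−1 = 823543
step 5: 823543 = 7^7; sub 8 for 7: 8^8; = 16777216; G_6 = 16777216−1 = 16777215
step 6: 16777215 = 7·8^7 + 7·8^6 + 7·8^5 + 7·8^4 + 7·8^3 + 7·8^2 + 7·8 + 7; sub 9 for 8: 7·9^7 + 7·9^6 + 7·9^5 + 7·9^4 + 7·9^3 + 7·9^2 + 7·9 + 7; = 37665880; G_7 = 37665880−1 = 37665879

16777215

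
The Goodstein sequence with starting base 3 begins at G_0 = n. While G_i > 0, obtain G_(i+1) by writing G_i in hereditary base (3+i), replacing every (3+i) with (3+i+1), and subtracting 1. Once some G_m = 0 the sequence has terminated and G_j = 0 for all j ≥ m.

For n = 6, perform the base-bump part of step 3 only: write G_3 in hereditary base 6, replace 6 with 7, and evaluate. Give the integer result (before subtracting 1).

8

6 —HB3→ 2·3 —bump→ 2·4 = 8 —(−1)→ 7
7 —HB4→ 4 + 3 —bump→ 5 + 3 = 8 —(−1)→ 7
7 —HB5→ 5 + 2 —bump→ 6 + 2 = 8 —(−1)→ 7
7 —HB6→ 6 + 1 —bump→ 7 + 1 = 8 —(−1)→ 7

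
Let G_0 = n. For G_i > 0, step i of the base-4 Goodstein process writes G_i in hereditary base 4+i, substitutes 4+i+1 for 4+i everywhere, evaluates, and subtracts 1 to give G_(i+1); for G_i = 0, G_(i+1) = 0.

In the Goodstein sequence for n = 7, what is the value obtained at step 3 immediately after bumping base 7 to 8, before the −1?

8

i=0: 7 = 4 + 3 (b=4); 4→5: 5 + 3 = 8; 8−1 = 7
i=1: 7 = 5 + 2 (b=5); 5→6: 6 + 2 = 8; 8−1 = 7
i=2: 7 = 6 + 1 (b=6); 6→7: 7 + 1 = 8; 8−1 = 7
i=3: 7 = 7 (b=7); 7→8: 8 = 8; 8−1 = 7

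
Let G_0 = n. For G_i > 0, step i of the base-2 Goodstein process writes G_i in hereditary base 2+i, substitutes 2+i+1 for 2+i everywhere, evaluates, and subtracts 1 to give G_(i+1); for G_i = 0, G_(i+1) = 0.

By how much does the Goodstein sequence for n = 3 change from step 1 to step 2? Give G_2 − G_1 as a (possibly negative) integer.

3 —HB2→ 2 + 1 —bump→ 3 + 1 = 4 —(−1)→ 3
3 —HB3→ 3 —bump→ 4 = 4 —(−1)→ 3

0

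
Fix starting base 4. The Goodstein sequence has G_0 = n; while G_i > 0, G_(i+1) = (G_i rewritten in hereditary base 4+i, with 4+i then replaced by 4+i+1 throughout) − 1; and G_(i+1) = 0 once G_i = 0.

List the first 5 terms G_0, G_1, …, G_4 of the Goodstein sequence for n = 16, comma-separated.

(0) 16|_4 = 4^2 ↦ 5^2|_5 = 25 ⇒ 24
(1) 24|_5 = 4·5 + 4 ↦ 4·6 + 4|_6 = 28 ⇒ 27
(2) 27|_6 = 4·6 + 3 ↦ 4·7 + 3|_7 = 31 ⇒ 30
(3) 30|_7 = 4·7 + 2 ↦ 4·8 + 2|_8 = 34 ⇒ 33

16, 24, 27, 30, 33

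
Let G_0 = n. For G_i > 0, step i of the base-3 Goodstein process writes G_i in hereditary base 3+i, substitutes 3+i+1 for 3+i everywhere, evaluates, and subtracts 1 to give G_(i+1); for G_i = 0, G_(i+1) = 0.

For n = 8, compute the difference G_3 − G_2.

1

i=0: 8 = 2·3 + 2 (b=3); 3→4: 2·4 + 2 = 10; 10−1 = 9
i=1: 9 = 2·4 + 1 (b=4); 4→5: 2·5 + 1 = 11; 11−1 = 10
i=2: 10 = 2·5 (b=5); 5→6: 2·6 = 12; 12−1 = 11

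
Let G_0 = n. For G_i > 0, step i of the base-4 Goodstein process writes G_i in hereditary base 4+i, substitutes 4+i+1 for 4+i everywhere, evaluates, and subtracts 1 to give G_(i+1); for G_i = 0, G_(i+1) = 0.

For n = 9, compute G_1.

G_0=9  [base 4] 2·4 + 1  →[4↦5]→  2·5 + 1 = 11  −1 ⇒ G_1=10
G_1=10  [base 5] 2·5  →[5↦6]→  2·6 = 12  −1 ⇒ G_2=11

10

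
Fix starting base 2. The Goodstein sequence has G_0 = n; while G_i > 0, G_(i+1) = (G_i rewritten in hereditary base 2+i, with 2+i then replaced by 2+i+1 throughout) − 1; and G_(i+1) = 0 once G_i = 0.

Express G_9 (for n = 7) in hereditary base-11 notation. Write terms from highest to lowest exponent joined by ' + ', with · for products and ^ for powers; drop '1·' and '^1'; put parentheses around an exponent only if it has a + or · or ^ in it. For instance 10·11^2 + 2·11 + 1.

7·11^7 + 7·11^6 + 7·11^5 + 7·11^4 + 7·11^3 + 7·11^2 + 7·11 + 4

[0] 7 ≡ 2^2 + 2 + 1 (base 2). Lift 3: 31. −1: 30.
[1] 30 ≡ 3^3 + 3 (base 3). Lift 4: 260. −1: 259.
[2] 259 ≡ 4^4 + 3 (base 4). Lift 5: 3128. −1: 3127.
[3] 3127 ≡ 5^5 + 2 (base 5). Lift 6: 46658. −1: 46657.
[4] 46657 ≡ 6^6 + 1 (base 6). Lift 7: 823544. −1: 823543.
[5] 823543 ≡ 7^7 (base 7). Lift 8: 16777216. −1: 16777215.
[6] 16777215 ≡ 7·8^7 + 7·8^6 + 7·8^5 + 7·8^4 + 7·8^3 + 7·8^2 + 7·8 + 7 (base 8). Lift 9: 37665880. −1: 37665879.
[7] 37665879 ≡ 7·9^7 + 7·9^6 + 7·9^5 + 7·9^4 + 7·9^3 + 7·9^2 + 7·9 + 6 (base 9). Lift 10: 77777776. −1: 77777775.
[8] 77777775 ≡ 7·10^7 + 7·10^6 + 7·10^5 + 7·10^4 + 7·10^3 + 7·10^2 + 7·10 + 5 (base 10). Lift 11: 150051214. −1: 150051213.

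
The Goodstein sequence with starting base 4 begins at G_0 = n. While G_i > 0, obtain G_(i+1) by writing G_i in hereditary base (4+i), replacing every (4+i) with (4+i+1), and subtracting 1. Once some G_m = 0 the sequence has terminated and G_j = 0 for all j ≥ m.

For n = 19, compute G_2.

37

19 —HB4→ 4^2 + 3 —bump→ 5^2 + 3 = 28 —(−1)→ 27
27 —HB5→ 5^2 + 2 —bump→ 6^2 + 2 = 38 —(−1)→ 37
37 —HB6→ 6^2 + 1 —bump→ 7^2 + 1 = 50 —(−1)→ 49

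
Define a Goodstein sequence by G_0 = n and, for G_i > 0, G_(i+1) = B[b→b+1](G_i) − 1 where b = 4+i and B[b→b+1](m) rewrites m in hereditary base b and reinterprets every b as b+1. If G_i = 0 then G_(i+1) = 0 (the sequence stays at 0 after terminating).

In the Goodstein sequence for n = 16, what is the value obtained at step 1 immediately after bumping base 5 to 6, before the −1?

28

G_0 = 16. HB_4(16) = 4^2. Bump = 25. G_1 = 24.
G_1 = 24. HB_5(24) = 4·5 + 4. Bump = 28. G_2 = 27.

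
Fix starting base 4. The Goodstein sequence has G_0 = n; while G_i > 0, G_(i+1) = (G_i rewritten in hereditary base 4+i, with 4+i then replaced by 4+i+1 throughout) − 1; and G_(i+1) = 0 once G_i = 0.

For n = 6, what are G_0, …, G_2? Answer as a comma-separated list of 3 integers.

i=0: 6 = 4 + 2 (b=4); 4→5: 5 + 2 = 7; 7−1 = 6
i=1: 6 = 5 + 1 (b=5); 5→6: 6 + 1 = 7; 7−1 = 6

6, 6, 6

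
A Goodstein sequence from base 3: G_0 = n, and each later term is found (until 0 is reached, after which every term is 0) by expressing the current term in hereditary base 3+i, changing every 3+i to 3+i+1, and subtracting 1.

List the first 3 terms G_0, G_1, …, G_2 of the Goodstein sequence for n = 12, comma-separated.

12, 19, 27

G_0=12  [base 3] 3^2 + 3  →[3↦4]→  4^2 + 4 = 20  −1 ⇒ G_1=19
G_1=19  [base 4] 4^2 + 3  →[4↦5]→  5^2 + 3 = 28  −1 ⇒ G_2=27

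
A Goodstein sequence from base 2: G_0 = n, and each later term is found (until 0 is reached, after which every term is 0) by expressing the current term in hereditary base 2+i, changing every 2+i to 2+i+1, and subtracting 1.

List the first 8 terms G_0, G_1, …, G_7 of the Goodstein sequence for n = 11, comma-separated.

G_0 = 11. HB_2(11) = 2^(2 + 1) + 2 + 1. Bump = 85. G_1 = 84.
G_1 = 84. HB_3(84) = 3^(3 + 1) + 3. Bump = 1028. G_2 = 1027.
G_2 = 1027. HB_4(1027) = 4^(4 + 1) + 3. Bump = 15628. G_3 = 15627.
G_3 = 15627. HB_5(15627) = 5^(5 + 1) + 2. Bump = 279938. G_4 = 279937.
G_4 = 279937. HB_6(279937) = 6^(6 + 1) + 1. Bump = 5764802. G_5 = 5764801.
G_5 = 5764801. HB_7(5764801) = 7^(7 + 1). Bump = 134217728. G_6 = 134217727.
G_6 = 134217727. HB_8(134217727) = 7·8^8 + 7·8^7 + 7·8^6 + 7·8^5 + 7·8^4 + 7·8^3 + 7·8^2 + 7·8 + 7. Bump = 2749609303. G_7 = 2749609302.

11, 84, 1027, 15627, 279937, 5764801, 134217727, 2749609302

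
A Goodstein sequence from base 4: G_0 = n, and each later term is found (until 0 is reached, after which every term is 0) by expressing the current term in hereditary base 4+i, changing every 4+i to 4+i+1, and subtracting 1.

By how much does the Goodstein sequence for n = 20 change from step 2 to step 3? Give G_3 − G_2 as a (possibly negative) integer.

12

G_0=20  [base 4] 4^2 + 4  →[4↦5]→  5^2 + 5 = 30  −1 ⇒ G_1=29
G_1=29  [base 5] 5^2 + 4  →[5↦6]→  6^2 + 4 = 40  −1 ⇒ G_2=39
G_2=39  [base 6] 6^2 + 3  →[6↦7]→  7^2 + 3 = 52  −1 ⇒ G_3=51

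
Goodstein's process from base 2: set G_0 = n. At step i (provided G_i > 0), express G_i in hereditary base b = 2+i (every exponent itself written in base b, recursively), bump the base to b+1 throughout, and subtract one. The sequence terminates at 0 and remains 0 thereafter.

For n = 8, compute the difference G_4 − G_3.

87085

G_0 = 8. HB_2(8) = 2^(2 + 1). Bump = 81. G_1 = 80.
G_1 = 80. HB_3(80) = 2·3^3 + 2·3^2 + 2·3 + 2. Bump = 554. G_2 = 553.
G_2 = 553. HB_4(553) = 2·4^4 + 2·4^2 + 2·4 + 1. Bump = 6311. G_3 = 6310.
G_3 = 6310. HB_5(6310) = 2·5^5 + 2·5^2 + 2·5. Bump = 93396. G_4 = 93395.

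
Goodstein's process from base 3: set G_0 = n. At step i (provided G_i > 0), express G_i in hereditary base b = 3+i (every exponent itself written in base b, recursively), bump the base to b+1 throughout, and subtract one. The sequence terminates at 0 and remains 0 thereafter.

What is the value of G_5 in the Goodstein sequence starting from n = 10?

33

i=0: 10 = 3^2 + 1 (b=3); 3→4: 4^2 + 1 = 17; 17−1 = 16
i=1: 16 = 4^2 (b=4); 4→5: 5^2 = 25; 25−1 = 24
i=2: 24 = 4·5 + 4 (b=5); 5→6: 4·6 + 4 = 28; 28−1 = 27
i=3: 27 = 4·6 + 3 (b=6); 6→7: 4·7 + 3 = 31; 31−1 = 30
i=4: 30 = 4·7 + 2 (b=7); 7→8: 4·8 + 2 = 34; 34−1 = 33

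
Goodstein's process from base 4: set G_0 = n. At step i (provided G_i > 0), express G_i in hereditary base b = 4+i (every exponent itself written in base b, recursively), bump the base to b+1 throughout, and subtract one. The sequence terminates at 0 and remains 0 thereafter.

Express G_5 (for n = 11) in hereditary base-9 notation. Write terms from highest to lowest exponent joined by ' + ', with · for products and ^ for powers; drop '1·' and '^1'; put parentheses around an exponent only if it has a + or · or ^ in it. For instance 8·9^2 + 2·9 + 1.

9 + 6

G_0=11  [base 4] 2·4 + 3  →[4↦5]→  2·5 + 3 = 13  −1 ⇒ G_1=12
G_1=12  [base 5] 2·5 + 2  →[5↦6]→  2·6 + 2 = 14  −1 ⇒ G_2=13
G_2=13  [base 6] 2·6 + 1  →[6↦7]→  2·7 + 1 = 15  −1 ⇒ G_3=14
G_3=14  [base 7] 2·7  →[7↦8]→  2·8 = 16  −1 ⇒ G_4=15
G_4=15  [base 8] 8 + 7  →[8↦9]→  9 + 7 = 16  −1 ⇒ G_5=15
G_5=15  [base 9] 9 + 6  →[9↦10]→  10 + 6 = 16  −1 ⇒ G_6=15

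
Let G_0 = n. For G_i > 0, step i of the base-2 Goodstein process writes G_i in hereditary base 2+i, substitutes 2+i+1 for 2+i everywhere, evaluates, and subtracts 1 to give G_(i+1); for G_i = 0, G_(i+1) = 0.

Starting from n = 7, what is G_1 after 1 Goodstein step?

(0) 7|_2 = 2^2 + 2 + 1 ↦ 3^3 + 3 + 1|_3 = 31 ⇒ 30
(1) 30|_3 = 3^3 + 3 ↦ 4^4 + 4|_4 = 260 ⇒ 259

30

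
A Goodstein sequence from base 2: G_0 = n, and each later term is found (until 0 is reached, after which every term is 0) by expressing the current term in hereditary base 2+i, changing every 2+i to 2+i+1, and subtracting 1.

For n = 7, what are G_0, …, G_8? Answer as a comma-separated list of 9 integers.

7, 30, 259, 3127, 46657, 823543, 16777215, 37665879, 77777775

base 2: 7 = 2^2 + 2 + 1; at 3: 3^3 + 3 + 1 = 31; next = 30
base 3: 30 = 3^3 + 3; at 4: 4^4 + 4 = 260; next = 259
base 4: 259 = 4^4 + 3; at 5: 5^5 + 3 = 3128; next = 3127
base 5: 3127 = 5^5 + 2; at 6: 6^6 + 2 = 46658; next = 46657
base 6: 46657 = 6^6 + 1; at 7: 7^7 + 1 = 823544; next = 823543
base 7: 823543 = 7^7; at 8: 8^8 = 16777216; next = 16777215
base 8: 16777215 = 7·8^7 + 7·8^6 + 7·8^5 + 7·8^4 + 7·8^3 + 7·8^2 + 7·8 + 7; at 9: 7·9^7 + 7·9^6 + 7·9^5 + 7·9^4 + 7·9^3 + 7·9^2 + 7·9 + 7 = 37665880; next = 37665879
base 9: 37665879 = 7·9^7 + 7·9^6 + 7·9^5 + 7·9^4 + 7·9^3 + 7·9^2 + 7·9 + 6; at 10: 7·10^7 + 7·10^6 + 7·10^5 + 7·10^4 + 7·10^3 + 7·10^2 + 7·10 + 6 = 77777776; next = 77777775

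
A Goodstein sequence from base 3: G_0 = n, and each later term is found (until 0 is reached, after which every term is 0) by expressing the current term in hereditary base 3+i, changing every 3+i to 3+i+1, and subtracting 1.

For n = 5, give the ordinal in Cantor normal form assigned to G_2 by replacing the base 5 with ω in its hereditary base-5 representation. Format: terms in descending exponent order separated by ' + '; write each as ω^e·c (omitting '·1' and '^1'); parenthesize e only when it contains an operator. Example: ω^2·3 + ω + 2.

i=0: 5 = 3 + 2 (b=3); 3→4: 4 + 2 = 6; 6−1 = 5
i=1: 5 = 4 + 1 (b=4); 4→5: 5 + 1 = 6; 6−1 = 5

ω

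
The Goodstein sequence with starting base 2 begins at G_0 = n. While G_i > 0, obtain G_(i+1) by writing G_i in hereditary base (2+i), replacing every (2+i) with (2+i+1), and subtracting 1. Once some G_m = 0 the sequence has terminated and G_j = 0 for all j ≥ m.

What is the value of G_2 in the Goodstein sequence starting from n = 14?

14 —HB2→ 2^(2 + 1) + 2^2 + 2 —bump→ 3^(3 + 1) + 3^3 + 3 = 111 —(−1)→ 110
110 —HB3→ 3^(3 + 1) + 3^3 + 2 —bump→ 4^(4 + 1) + 4^4 + 2 = 1282 —(−1)→ 1281

1281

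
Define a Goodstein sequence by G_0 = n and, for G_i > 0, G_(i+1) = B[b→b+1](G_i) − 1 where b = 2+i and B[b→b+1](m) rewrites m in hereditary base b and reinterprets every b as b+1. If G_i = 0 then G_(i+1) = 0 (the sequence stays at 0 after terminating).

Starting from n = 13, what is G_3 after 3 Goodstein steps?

16092

(0) 13|_2 = 2^(2 + 1) + 2^2 + 1 ↦ 3^(3 + 1) + 3^3 + 1|_3 = 109 ⇒ 108
(1) 108|_3 = 3^(3 + 1) + 3^3 ↦ 4^(4 + 1) + 4^4|_4 = 1280 ⇒ 1279
(2) 1279|_4 = 4^(4 + 1) + 3·4^3 + 3·4^2 + 3·4 + 3 ↦ 5^(5 + 1) + 3·5^3 + 3·5^2 + 3·5 + 3|_5 = 16093 ⇒ 16092
(3) 16092|_5 = 5^(5 + 1) + 3·5^3 + 3·5^2 + 3·5 + 2 ↦ 6^(6 + 1) + 3·6^3 + 3·6^2 + 3·6 + 2|_6 = 280712 ⇒ 280711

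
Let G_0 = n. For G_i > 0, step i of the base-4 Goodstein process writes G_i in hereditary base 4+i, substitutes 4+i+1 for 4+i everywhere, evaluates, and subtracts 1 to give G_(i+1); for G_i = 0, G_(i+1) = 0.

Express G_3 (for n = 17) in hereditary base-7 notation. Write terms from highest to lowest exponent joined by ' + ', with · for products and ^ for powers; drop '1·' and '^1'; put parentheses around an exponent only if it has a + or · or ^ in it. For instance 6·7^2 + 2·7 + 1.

5·7 + 4

step 0: 17 = 4^2 + 1; sub 5 for 4: 5^2 + 1; = 26; G_1 = 26−1 = 25
step 1: 25 = 5^2; sub 6 for 5: 6^2; = 36; G_2 = 36−1 = 35
step 2: 35 = 5·6 + 5; sub 7 for 6: 5·7 + 5; = 40; G_3 = 40−1 = 39
step 3: 39 = 5·7 + 4; sub 8 for 7: 5·8 + 4; = 44; G_4 = 44−1 = 43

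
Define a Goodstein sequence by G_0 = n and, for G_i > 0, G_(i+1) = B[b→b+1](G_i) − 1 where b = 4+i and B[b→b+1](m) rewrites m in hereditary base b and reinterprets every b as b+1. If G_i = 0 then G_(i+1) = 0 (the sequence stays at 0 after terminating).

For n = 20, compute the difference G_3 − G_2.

G_0=20  [base 4] 4^2 + 4  →[4↦5]→  5^2 + 5 = 30  −1 ⇒ G_1=29
G_1=29  [base 5] 5^2 + 4  →[5↦6]→  6^2 + 4 = 40  −1 ⇒ G_2=39
G_2=39  [base 6] 6^2 + 3  →[6↦7]→  7^2 + 3 = 52  −1 ⇒ G_3=51

12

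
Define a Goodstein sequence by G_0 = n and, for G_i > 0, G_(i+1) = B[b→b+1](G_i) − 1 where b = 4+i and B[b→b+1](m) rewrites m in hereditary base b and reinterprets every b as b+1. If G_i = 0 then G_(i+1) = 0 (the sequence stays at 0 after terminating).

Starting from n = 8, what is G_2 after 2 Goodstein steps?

9

base 4: 8 = 2·4; at 5: 2·5 = 10; next = 9
base 5: 9 = 5 + 4; at 6: 6 + 4 = 10; next = 9
base 6: 9 = 6 + 3; at 7: 7 + 3 = 10; next = 9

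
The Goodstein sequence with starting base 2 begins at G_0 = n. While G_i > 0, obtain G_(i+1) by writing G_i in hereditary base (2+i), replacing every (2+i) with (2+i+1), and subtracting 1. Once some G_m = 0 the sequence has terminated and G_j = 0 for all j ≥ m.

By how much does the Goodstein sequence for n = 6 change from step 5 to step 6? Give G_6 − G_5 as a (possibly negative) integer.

i=0: 6 = 2^2 + 2 (b=2); 2→3: 3^3 + 3 = 30; 30−1 = 29
i=1: 29 = 3^3 + 2 (b=3); 3→4: 4^4 + 2 = 258; 258−1 = 257
i=2: 257 = 4^4 + 1 (b=4); 4→5: 5^5 + 1 = 3126; 3126−1 = 3125
i=3: 3125 = 5^5 (b=5); 5→6: 6^6 = 46656; 46656−1 = 46655
i=4: 46655 = 5·6^5 + 5·6^4 + 5·6^3 + 5·6^2 + 5·6 + 5 (b=6); 6→7: 5·7^5 + 5·7^4 + 5·7^3 + 5·7^2 + 5·7 + 5 = 98040; 98040−1 = 98039
i=5: 98039 = 5·7^5 + 5·7^4 + 5·7^3 + 5·7^2 + 5·7 + 4 (b=7); 7→8: 5·8^5 + 5·8^4 + 5·8^3 + 5·8^2 + 5·8 + 4 = 187244; 187244−1 = 187243

89204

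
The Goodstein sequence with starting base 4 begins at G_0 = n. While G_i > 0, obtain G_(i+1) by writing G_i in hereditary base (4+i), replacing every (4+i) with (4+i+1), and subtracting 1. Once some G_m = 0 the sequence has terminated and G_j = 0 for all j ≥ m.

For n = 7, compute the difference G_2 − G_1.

base 4: 7 = 4 + 3; at 5: 5 + 3 = 8; next = 7
base 5: 7 = 5 + 2; at 6: 6 + 2 = 8; next = 7

0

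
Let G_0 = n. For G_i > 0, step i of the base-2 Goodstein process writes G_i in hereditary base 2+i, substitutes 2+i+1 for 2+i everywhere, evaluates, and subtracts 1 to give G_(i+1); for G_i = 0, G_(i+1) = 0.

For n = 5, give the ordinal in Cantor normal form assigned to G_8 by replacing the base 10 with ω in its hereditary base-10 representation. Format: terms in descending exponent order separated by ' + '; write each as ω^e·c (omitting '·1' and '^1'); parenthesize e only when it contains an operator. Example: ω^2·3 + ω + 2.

step 0: 5 = 2^2 + 1; sub 3 for 2: 3^3 + 1; = 28; G_1 = 28−1 = 27
step 1: 27 = 3^3; sub 4 for 3: 4^4; = 256; G_2 = 256−1 = 255
step 2: 255 = 3·4^3 + 3·4^2 + 3·4 + 3; sub 5 for 4: 3·5^3 + 3·5^2 + 3·5 + 3; = 468; G_3 = 468−1 = 467
step 3: 467 = 3·5^3 + 3·5^2 + 3·5 + 2; sub 6 for 5: 3·6^3 + 3·6^2 + 3·6 + 2; = 776; G_4 = 776−1 = 775
step 4: 775 = 3·6^3 + 3·6^2 + 3·6 + 1; sub 7 for 6: 3·7^3 + 3·7^2 + 3·7 + 1; = 1198; G_5 = 1198−1 = 1197
step 5: 1197 = 3·7^3 + 3·7^2 + 3·7; sub 8 for 7: 3·8^3 + 3·8^2 + 3·8; = 1752; G_6 = 1752−1 = 1751
step 6: 1751 = 3·8^3 + 3·8^2 + 2·8 + 7; sub 9 for 8: 3·9^3 + 3·9^2 + 2·9 + 7; = 2455; G_7 = 2455−1 = 2454
step 7: 2454 = 3·9^3 + 3·9^2 + 2·9 + 6; sub 10 for 9: 3·10^3 + 3·10^2 + 2·10 + 6; = 3326; G_8 = 3326−1 = 3325

ω^3·3 + ω^2·3 + ω·2 + 5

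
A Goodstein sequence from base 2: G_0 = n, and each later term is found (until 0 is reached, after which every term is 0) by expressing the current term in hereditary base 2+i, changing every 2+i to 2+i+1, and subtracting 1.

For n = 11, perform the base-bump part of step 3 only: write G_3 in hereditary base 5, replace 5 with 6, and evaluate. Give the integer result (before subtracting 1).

base 2: 11 = 2^(2 + 1) + 2 + 1; at 3: 3^(3 + 1) + 3 + 1 = 85; next = 84
base 3: 84 = 3^(3 + 1) + 3; at 4: 4^(4 + 1) + 4 = 1028; next = 1027
base 4: 1027 = 4^(4 + 1) + 3; at 5: 5^(5 + 1) + 3 = 15628; next = 15627

279938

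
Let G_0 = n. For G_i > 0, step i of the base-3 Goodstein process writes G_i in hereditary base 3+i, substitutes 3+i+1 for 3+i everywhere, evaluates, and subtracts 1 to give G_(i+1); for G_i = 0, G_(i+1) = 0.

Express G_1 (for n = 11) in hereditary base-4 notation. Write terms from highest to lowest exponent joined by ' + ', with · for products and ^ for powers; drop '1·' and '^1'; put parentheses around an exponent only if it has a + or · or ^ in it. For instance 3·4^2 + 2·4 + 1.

4^2 + 1

G_0 = 11. HB_3(11) = 3^2 + 2. Bump = 18. G_1 = 17.
G_1 = 17. HB_4(17) = 4^2 + 1. Bump = 26. G_2 = 25.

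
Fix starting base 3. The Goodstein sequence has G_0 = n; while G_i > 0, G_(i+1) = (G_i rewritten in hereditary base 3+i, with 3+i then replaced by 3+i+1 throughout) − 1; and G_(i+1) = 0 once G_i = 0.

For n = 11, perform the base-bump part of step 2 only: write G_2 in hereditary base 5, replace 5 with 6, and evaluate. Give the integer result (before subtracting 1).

base 3: 11 = 3^2 + 2; at 4: 4^2 + 2 = 18; next = 17
base 4: 17 = 4^2 + 1; at 5: 5^2 + 1 = 26; next = 25

36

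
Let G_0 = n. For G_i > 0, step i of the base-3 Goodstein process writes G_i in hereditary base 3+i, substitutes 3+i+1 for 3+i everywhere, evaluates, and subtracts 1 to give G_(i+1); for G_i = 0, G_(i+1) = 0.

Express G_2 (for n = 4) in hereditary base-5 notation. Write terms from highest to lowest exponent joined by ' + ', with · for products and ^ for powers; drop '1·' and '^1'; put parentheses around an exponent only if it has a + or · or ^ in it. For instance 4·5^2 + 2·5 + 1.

[0] 4 ≡ 3 + 1 (base 3). Lift 4: 5. −1: 4.
[1] 4 ≡ 4 (base 4). Lift 5: 5. −1: 4.
[2] 4 ≡ 4 (base 5). Lift 6: 4. −1: 3.

4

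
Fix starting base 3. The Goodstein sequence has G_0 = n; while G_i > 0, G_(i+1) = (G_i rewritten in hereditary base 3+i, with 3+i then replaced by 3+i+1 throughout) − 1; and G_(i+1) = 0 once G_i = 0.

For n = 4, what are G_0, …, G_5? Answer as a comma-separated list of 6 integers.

step 0: 4 = 3 + 1; sub 4 for 3: 4 + 1; = 5; G_1 = 5−1 = 4
step 1: 4 = 4; sub 5 for 4: 5; = 5; G_2 = 5−1 = 4
step 2: 4 = 4; sub 6 for 5: 4; = 4; G_3 = 4−1 = 3
step 3: 3 = 3; sub 7 for 6: 3; = 3; G_4 = 3−1 = 2
step 4: 2 = 2; sub 8 for 7: 2; = 2; G_5 = 2−1 = 1

4, 4, 4, 3, 2, 1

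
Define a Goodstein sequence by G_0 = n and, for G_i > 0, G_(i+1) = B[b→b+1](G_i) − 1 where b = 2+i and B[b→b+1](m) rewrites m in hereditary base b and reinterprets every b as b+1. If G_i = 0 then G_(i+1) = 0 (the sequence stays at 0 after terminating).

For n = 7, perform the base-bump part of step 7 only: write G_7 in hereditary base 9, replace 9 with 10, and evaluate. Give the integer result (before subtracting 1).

77777776

G_0 = 7. HB_2(7) = 2^2 + 2 + 1. Bump = 31. G_1 = 30.
G_1 = 30. HB_3(30) = 3^3 + 3. Bump = 260. G_2 = 259.
G_2 = 259. HB_4(259) = 4^4 + 3. Bump = 3128. G_3 = 3127.
G_3 = 3127. HB_5(3127) = 5^5 + 2. Bump = 46658. G_4 = 46657.
G_4 = 46657. HB_6(46657) = 6^6 + 1. Bump = 823544. G_5 = 823543.
G_5 = 823543. HB_7(823543) = 7^7. Bump = 16777216. G_6 = 16777215.
G_6 = 16777215. HB_8(16777215) = 7·8^7 + 7·8^6 + 7·8^5 + 7·8^4 + 7·8^3 + 7·8^2 + 7·8 + 7. Bump = 37665880. G_7 = 37665879.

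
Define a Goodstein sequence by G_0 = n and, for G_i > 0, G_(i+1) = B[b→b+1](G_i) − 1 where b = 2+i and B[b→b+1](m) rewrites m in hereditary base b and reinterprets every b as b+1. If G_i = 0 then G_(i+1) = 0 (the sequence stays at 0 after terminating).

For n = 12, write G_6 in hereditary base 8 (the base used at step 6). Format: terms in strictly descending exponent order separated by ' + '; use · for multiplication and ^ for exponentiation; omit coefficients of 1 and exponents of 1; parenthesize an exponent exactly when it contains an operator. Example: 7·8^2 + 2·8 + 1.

8^(8 + 1) + 2·8^2 + 8 + 3

(0) 12|_2 = 2^(2 + 1) + 2^2 ↦ 3^(3 + 1) + 3^3|_3 = 108 ⇒ 107
(1) 107|_3 = 3^(3 + 1) + 2·3^2 + 2·3 + 2 ↦ 4^(4 + 1) + 2·4^2 + 2·4 + 2|_4 = 1066 ⇒ 1065
(2) 1065|_4 = 4^(4 + 1) + 2·4^2 + 2·4 + 1 ↦ 5^(5 + 1) + 2·5^2 + 2·5 + 1|_5 = 15686 ⇒ 15685
(3) 15685|_5 = 5^(5 + 1) + 2·5^2 + 2·5 ↦ 6^(6 + 1) + 2·6^2 + 2·6|_6 = 280020 ⇒ 280019
(4) 280019|_6 = 6^(6 + 1) + 2·6^2 + 6 + 5 ↦ 7^(7 + 1) + 2·7^2 + 7 + 5|_7 = 5764911 ⇒ 5764910
(5) 5764910|_7 = 7^(7 + 1) + 2·7^2 + 7 + 4 ↦ 8^(8 + 1) + 2·8^2 + 8 + 4|_8 = 134217868 ⇒ 134217867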